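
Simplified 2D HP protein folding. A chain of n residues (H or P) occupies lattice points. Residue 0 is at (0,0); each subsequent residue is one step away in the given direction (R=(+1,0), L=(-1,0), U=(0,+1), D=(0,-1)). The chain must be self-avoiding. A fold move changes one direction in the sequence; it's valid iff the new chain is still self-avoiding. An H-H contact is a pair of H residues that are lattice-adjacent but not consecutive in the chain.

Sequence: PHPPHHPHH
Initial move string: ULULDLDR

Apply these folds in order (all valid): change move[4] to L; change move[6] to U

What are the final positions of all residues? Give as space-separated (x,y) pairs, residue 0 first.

Answer: (0,0) (0,1) (-1,1) (-1,2) (-2,2) (-3,2) (-4,2) (-4,3) (-3,3)

Derivation:
Initial moves: ULULDLDR
Fold: move[4]->L => ULULLLDR (positions: [(0, 0), (0, 1), (-1, 1), (-1, 2), (-2, 2), (-3, 2), (-4, 2), (-4, 1), (-3, 1)])
Fold: move[6]->U => ULULLLUR (positions: [(0, 0), (0, 1), (-1, 1), (-1, 2), (-2, 2), (-3, 2), (-4, 2), (-4, 3), (-3, 3)])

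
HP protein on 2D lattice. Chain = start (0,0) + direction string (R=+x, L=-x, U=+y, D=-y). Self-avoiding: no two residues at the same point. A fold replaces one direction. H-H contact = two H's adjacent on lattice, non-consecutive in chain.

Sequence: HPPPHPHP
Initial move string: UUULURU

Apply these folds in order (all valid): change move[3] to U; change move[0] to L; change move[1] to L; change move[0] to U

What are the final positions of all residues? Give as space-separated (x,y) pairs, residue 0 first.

Answer: (0,0) (0,1) (-1,1) (-1,2) (-1,3) (-1,4) (0,4) (0,5)

Derivation:
Initial moves: UUULURU
Fold: move[3]->U => UUUUURU (positions: [(0, 0), (0, 1), (0, 2), (0, 3), (0, 4), (0, 5), (1, 5), (1, 6)])
Fold: move[0]->L => LUUUURU (positions: [(0, 0), (-1, 0), (-1, 1), (-1, 2), (-1, 3), (-1, 4), (0, 4), (0, 5)])
Fold: move[1]->L => LLUUURU (positions: [(0, 0), (-1, 0), (-2, 0), (-2, 1), (-2, 2), (-2, 3), (-1, 3), (-1, 4)])
Fold: move[0]->U => ULUUURU (positions: [(0, 0), (0, 1), (-1, 1), (-1, 2), (-1, 3), (-1, 4), (0, 4), (0, 5)])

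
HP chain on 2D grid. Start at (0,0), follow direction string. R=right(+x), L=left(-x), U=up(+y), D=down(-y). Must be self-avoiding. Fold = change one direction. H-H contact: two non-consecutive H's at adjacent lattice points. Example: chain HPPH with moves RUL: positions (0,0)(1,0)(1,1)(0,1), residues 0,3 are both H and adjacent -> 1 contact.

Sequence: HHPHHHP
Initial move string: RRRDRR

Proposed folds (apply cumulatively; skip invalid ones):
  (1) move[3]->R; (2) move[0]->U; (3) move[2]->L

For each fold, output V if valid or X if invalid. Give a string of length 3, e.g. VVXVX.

Initial: RRRDRR -> [(0, 0), (1, 0), (2, 0), (3, 0), (3, -1), (4, -1), (5, -1)]
Fold 1: move[3]->R => RRRRRR VALID
Fold 2: move[0]->U => URRRRR VALID
Fold 3: move[2]->L => URLRRR INVALID (collision), skipped

Answer: VVX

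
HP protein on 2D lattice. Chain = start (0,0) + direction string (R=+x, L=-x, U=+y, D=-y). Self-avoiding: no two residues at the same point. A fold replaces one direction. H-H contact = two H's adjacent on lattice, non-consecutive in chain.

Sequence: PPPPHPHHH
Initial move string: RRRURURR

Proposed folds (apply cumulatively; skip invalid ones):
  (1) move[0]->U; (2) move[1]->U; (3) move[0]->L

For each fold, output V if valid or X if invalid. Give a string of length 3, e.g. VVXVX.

Initial: RRRURURR -> [(0, 0), (1, 0), (2, 0), (3, 0), (3, 1), (4, 1), (4, 2), (5, 2), (6, 2)]
Fold 1: move[0]->U => URRURURR VALID
Fold 2: move[1]->U => UURURURR VALID
Fold 3: move[0]->L => LURURURR VALID

Answer: VVV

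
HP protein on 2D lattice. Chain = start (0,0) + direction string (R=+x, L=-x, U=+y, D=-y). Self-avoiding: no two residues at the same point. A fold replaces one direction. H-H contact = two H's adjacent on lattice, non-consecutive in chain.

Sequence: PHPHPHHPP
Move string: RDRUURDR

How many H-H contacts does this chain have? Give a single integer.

Positions: [(0, 0), (1, 0), (1, -1), (2, -1), (2, 0), (2, 1), (3, 1), (3, 0), (4, 0)]
No H-H contacts found.

Answer: 0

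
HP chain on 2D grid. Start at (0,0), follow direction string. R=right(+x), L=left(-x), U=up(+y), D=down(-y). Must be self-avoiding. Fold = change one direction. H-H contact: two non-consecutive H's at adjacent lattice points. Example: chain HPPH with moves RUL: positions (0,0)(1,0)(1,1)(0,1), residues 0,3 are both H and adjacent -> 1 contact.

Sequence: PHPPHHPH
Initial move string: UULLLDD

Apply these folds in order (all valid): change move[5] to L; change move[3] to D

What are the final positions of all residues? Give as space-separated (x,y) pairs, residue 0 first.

Answer: (0,0) (0,1) (0,2) (-1,2) (-1,1) (-2,1) (-3,1) (-3,0)

Derivation:
Initial moves: UULLLDD
Fold: move[5]->L => UULLLLD (positions: [(0, 0), (0, 1), (0, 2), (-1, 2), (-2, 2), (-3, 2), (-4, 2), (-4, 1)])
Fold: move[3]->D => UULDLLD (positions: [(0, 0), (0, 1), (0, 2), (-1, 2), (-1, 1), (-2, 1), (-3, 1), (-3, 0)])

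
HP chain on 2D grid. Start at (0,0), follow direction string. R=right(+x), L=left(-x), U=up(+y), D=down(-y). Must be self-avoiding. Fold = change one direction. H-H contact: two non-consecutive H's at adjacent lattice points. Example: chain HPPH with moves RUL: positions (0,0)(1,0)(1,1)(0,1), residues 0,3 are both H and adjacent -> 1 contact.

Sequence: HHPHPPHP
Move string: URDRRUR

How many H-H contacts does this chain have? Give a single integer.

Positions: [(0, 0), (0, 1), (1, 1), (1, 0), (2, 0), (3, 0), (3, 1), (4, 1)]
H-H contact: residue 0 @(0,0) - residue 3 @(1, 0)

Answer: 1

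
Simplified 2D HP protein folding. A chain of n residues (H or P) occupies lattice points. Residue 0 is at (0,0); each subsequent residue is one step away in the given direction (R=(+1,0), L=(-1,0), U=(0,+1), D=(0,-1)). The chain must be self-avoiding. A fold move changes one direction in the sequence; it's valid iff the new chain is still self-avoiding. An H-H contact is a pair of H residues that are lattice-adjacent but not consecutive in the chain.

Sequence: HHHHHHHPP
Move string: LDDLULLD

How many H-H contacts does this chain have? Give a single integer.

Answer: 1

Derivation:
Positions: [(0, 0), (-1, 0), (-1, -1), (-1, -2), (-2, -2), (-2, -1), (-3, -1), (-4, -1), (-4, -2)]
H-H contact: residue 2 @(-1,-1) - residue 5 @(-2, -1)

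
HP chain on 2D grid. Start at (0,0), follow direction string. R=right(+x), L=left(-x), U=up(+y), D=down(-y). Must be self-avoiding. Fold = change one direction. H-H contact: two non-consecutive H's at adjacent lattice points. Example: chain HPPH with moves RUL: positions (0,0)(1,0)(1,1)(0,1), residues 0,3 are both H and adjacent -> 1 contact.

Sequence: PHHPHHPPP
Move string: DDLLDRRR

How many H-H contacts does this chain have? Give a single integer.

Positions: [(0, 0), (0, -1), (0, -2), (-1, -2), (-2, -2), (-2, -3), (-1, -3), (0, -3), (1, -3)]
No H-H contacts found.

Answer: 0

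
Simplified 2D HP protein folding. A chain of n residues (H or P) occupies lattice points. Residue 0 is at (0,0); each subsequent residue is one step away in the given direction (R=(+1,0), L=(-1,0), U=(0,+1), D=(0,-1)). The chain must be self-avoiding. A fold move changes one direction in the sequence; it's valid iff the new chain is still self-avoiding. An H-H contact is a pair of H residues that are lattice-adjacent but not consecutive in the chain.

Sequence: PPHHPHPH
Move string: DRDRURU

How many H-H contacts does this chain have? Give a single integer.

Positions: [(0, 0), (0, -1), (1, -1), (1, -2), (2, -2), (2, -1), (3, -1), (3, 0)]
H-H contact: residue 2 @(1,-1) - residue 5 @(2, -1)

Answer: 1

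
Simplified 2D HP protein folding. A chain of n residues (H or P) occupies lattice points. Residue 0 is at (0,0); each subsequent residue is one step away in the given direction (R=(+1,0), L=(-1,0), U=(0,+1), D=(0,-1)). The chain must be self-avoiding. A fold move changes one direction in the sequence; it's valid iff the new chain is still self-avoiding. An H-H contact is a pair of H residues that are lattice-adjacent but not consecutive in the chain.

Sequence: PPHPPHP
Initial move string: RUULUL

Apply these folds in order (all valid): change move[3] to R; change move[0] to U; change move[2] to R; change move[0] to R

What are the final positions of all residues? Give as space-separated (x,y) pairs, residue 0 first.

Initial moves: RUULUL
Fold: move[3]->R => RUURUL (positions: [(0, 0), (1, 0), (1, 1), (1, 2), (2, 2), (2, 3), (1, 3)])
Fold: move[0]->U => UUURUL (positions: [(0, 0), (0, 1), (0, 2), (0, 3), (1, 3), (1, 4), (0, 4)])
Fold: move[2]->R => UURRUL (positions: [(0, 0), (0, 1), (0, 2), (1, 2), (2, 2), (2, 3), (1, 3)])
Fold: move[0]->R => RURRUL (positions: [(0, 0), (1, 0), (1, 1), (2, 1), (3, 1), (3, 2), (2, 2)])

Answer: (0,0) (1,0) (1,1) (2,1) (3,1) (3,2) (2,2)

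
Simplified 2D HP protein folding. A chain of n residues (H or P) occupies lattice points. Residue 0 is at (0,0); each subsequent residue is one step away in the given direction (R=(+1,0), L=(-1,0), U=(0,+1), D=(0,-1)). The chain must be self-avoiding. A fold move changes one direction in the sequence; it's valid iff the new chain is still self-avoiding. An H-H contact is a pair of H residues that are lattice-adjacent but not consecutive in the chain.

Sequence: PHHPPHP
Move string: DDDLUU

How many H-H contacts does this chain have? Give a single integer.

Positions: [(0, 0), (0, -1), (0, -2), (0, -3), (-1, -3), (-1, -2), (-1, -1)]
H-H contact: residue 2 @(0,-2) - residue 5 @(-1, -2)

Answer: 1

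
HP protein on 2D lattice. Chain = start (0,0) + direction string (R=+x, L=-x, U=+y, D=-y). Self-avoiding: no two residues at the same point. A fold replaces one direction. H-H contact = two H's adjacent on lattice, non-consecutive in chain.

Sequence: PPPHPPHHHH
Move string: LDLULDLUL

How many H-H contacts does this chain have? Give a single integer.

Answer: 1

Derivation:
Positions: [(0, 0), (-1, 0), (-1, -1), (-2, -1), (-2, 0), (-3, 0), (-3, -1), (-4, -1), (-4, 0), (-5, 0)]
H-H contact: residue 3 @(-2,-1) - residue 6 @(-3, -1)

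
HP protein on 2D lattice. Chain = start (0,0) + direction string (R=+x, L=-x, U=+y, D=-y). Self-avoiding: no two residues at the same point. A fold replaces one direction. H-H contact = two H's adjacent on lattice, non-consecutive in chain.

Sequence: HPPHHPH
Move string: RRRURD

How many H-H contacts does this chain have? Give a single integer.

Positions: [(0, 0), (1, 0), (2, 0), (3, 0), (3, 1), (4, 1), (4, 0)]
H-H contact: residue 3 @(3,0) - residue 6 @(4, 0)

Answer: 1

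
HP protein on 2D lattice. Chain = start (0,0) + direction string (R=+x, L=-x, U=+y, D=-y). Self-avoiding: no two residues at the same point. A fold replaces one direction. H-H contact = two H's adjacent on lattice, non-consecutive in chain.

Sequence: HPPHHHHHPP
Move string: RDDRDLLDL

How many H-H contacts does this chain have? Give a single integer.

Positions: [(0, 0), (1, 0), (1, -1), (1, -2), (2, -2), (2, -3), (1, -3), (0, -3), (0, -4), (-1, -4)]
H-H contact: residue 3 @(1,-2) - residue 6 @(1, -3)

Answer: 1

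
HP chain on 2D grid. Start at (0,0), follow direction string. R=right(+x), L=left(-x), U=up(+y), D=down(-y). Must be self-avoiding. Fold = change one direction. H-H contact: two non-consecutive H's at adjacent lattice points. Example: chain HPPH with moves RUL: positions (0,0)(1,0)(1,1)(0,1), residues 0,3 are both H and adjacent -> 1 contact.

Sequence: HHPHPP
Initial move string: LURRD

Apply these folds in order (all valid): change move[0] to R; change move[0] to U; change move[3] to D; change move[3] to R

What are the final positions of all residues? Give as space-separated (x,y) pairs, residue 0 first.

Initial moves: LURRD
Fold: move[0]->R => RURRD (positions: [(0, 0), (1, 0), (1, 1), (2, 1), (3, 1), (3, 0)])
Fold: move[0]->U => UURRD (positions: [(0, 0), (0, 1), (0, 2), (1, 2), (2, 2), (2, 1)])
Fold: move[3]->D => UURDD (positions: [(0, 0), (0, 1), (0, 2), (1, 2), (1, 1), (1, 0)])
Fold: move[3]->R => UURRD (positions: [(0, 0), (0, 1), (0, 2), (1, 2), (2, 2), (2, 1)])

Answer: (0,0) (0,1) (0,2) (1,2) (2,2) (2,1)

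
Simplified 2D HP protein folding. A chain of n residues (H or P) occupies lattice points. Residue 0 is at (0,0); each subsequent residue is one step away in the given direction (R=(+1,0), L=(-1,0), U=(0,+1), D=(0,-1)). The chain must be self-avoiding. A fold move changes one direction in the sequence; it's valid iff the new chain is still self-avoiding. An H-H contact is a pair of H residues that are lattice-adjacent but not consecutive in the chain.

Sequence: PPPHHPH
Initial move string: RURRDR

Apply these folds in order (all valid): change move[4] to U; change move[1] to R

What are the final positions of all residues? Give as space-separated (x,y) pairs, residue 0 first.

Answer: (0,0) (1,0) (2,0) (3,0) (4,0) (4,1) (5,1)

Derivation:
Initial moves: RURRDR
Fold: move[4]->U => RURRUR (positions: [(0, 0), (1, 0), (1, 1), (2, 1), (3, 1), (3, 2), (4, 2)])
Fold: move[1]->R => RRRRUR (positions: [(0, 0), (1, 0), (2, 0), (3, 0), (4, 0), (4, 1), (5, 1)])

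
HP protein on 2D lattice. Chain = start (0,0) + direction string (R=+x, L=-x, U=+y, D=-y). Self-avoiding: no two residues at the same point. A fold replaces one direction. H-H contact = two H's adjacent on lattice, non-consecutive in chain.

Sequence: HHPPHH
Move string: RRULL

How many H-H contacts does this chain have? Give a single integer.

Positions: [(0, 0), (1, 0), (2, 0), (2, 1), (1, 1), (0, 1)]
H-H contact: residue 0 @(0,0) - residue 5 @(0, 1)
H-H contact: residue 1 @(1,0) - residue 4 @(1, 1)

Answer: 2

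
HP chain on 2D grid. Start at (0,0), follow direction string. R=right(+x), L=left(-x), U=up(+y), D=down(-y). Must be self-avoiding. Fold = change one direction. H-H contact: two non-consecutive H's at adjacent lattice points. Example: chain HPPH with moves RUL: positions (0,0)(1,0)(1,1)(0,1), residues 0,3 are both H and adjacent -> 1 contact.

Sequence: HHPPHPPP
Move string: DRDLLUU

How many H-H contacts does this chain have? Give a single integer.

Positions: [(0, 0), (0, -1), (1, -1), (1, -2), (0, -2), (-1, -2), (-1, -1), (-1, 0)]
H-H contact: residue 1 @(0,-1) - residue 4 @(0, -2)

Answer: 1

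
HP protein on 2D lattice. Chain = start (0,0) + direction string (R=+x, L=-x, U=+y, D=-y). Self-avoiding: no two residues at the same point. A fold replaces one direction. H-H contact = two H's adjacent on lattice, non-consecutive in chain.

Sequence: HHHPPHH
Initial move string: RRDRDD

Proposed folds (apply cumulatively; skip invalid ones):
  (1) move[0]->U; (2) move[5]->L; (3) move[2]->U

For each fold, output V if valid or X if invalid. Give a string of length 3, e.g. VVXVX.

Initial: RRDRDD -> [(0, 0), (1, 0), (2, 0), (2, -1), (3, -1), (3, -2), (3, -3)]
Fold 1: move[0]->U => URDRDD VALID
Fold 2: move[5]->L => URDRDL VALID
Fold 3: move[2]->U => URURDL INVALID (collision), skipped

Answer: VVX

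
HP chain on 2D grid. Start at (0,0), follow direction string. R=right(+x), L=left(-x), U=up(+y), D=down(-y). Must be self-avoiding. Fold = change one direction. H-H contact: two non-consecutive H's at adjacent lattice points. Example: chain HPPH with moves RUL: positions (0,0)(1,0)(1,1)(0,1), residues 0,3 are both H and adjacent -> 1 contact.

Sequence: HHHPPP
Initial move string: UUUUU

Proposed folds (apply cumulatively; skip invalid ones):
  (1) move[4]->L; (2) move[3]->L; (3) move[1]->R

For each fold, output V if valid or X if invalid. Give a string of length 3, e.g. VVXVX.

Initial: UUUUU -> [(0, 0), (0, 1), (0, 2), (0, 3), (0, 4), (0, 5)]
Fold 1: move[4]->L => UUUUL VALID
Fold 2: move[3]->L => UUULL VALID
Fold 3: move[1]->R => URULL VALID

Answer: VVV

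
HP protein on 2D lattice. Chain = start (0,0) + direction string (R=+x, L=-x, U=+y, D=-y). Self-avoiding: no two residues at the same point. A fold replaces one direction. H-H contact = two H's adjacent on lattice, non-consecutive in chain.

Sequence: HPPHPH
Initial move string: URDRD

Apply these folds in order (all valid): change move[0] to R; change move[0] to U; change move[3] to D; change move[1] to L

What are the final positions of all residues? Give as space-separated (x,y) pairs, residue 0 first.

Initial moves: URDRD
Fold: move[0]->R => RRDRD (positions: [(0, 0), (1, 0), (2, 0), (2, -1), (3, -1), (3, -2)])
Fold: move[0]->U => URDRD (positions: [(0, 0), (0, 1), (1, 1), (1, 0), (2, 0), (2, -1)])
Fold: move[3]->D => URDDD (positions: [(0, 0), (0, 1), (1, 1), (1, 0), (1, -1), (1, -2)])
Fold: move[1]->L => ULDDD (positions: [(0, 0), (0, 1), (-1, 1), (-1, 0), (-1, -1), (-1, -2)])

Answer: (0,0) (0,1) (-1,1) (-1,0) (-1,-1) (-1,-2)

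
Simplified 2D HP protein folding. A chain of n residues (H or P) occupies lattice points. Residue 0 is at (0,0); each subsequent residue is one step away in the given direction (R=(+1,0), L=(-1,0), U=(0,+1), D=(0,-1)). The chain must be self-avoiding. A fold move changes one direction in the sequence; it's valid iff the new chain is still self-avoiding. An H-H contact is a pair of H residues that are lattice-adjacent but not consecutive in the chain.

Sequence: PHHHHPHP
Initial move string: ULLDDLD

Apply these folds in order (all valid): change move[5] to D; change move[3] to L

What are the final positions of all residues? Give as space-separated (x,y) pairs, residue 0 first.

Answer: (0,0) (0,1) (-1,1) (-2,1) (-3,1) (-3,0) (-3,-1) (-3,-2)

Derivation:
Initial moves: ULLDDLD
Fold: move[5]->D => ULLDDDD (positions: [(0, 0), (0, 1), (-1, 1), (-2, 1), (-2, 0), (-2, -1), (-2, -2), (-2, -3)])
Fold: move[3]->L => ULLLDDD (positions: [(0, 0), (0, 1), (-1, 1), (-2, 1), (-3, 1), (-3, 0), (-3, -1), (-3, -2)])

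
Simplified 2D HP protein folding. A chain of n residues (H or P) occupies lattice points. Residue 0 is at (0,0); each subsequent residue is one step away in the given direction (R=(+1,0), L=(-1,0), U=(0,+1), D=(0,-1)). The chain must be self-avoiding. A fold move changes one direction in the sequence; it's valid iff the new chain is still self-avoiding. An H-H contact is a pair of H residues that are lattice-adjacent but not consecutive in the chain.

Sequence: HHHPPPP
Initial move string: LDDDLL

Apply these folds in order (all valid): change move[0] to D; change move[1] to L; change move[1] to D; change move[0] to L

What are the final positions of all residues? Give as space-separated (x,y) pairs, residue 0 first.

Answer: (0,0) (-1,0) (-1,-1) (-1,-2) (-1,-3) (-2,-3) (-3,-3)

Derivation:
Initial moves: LDDDLL
Fold: move[0]->D => DDDDLL (positions: [(0, 0), (0, -1), (0, -2), (0, -3), (0, -4), (-1, -4), (-2, -4)])
Fold: move[1]->L => DLDDLL (positions: [(0, 0), (0, -1), (-1, -1), (-1, -2), (-1, -3), (-2, -3), (-3, -3)])
Fold: move[1]->D => DDDDLL (positions: [(0, 0), (0, -1), (0, -2), (0, -3), (0, -4), (-1, -4), (-2, -4)])
Fold: move[0]->L => LDDDLL (positions: [(0, 0), (-1, 0), (-1, -1), (-1, -2), (-1, -3), (-2, -3), (-3, -3)])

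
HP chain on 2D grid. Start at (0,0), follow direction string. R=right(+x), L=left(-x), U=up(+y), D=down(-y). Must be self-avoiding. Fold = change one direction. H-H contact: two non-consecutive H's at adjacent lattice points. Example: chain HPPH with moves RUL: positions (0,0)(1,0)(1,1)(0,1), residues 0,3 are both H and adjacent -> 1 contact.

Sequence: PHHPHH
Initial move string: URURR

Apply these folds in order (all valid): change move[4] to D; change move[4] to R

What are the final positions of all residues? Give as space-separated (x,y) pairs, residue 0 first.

Initial moves: URURR
Fold: move[4]->D => URURD (positions: [(0, 0), (0, 1), (1, 1), (1, 2), (2, 2), (2, 1)])
Fold: move[4]->R => URURR (positions: [(0, 0), (0, 1), (1, 1), (1, 2), (2, 2), (3, 2)])

Answer: (0,0) (0,1) (1,1) (1,2) (2,2) (3,2)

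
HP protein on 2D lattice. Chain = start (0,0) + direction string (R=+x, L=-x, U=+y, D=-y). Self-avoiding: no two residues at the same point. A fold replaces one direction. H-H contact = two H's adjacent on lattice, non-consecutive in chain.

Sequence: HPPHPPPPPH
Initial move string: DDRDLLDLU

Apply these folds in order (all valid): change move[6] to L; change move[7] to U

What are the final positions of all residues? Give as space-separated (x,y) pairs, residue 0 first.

Answer: (0,0) (0,-1) (0,-2) (1,-2) (1,-3) (0,-3) (-1,-3) (-2,-3) (-2,-2) (-2,-1)

Derivation:
Initial moves: DDRDLLDLU
Fold: move[6]->L => DDRDLLLLU (positions: [(0, 0), (0, -1), (0, -2), (1, -2), (1, -3), (0, -3), (-1, -3), (-2, -3), (-3, -3), (-3, -2)])
Fold: move[7]->U => DDRDLLLUU (positions: [(0, 0), (0, -1), (0, -2), (1, -2), (1, -3), (0, -3), (-1, -3), (-2, -3), (-2, -2), (-2, -1)])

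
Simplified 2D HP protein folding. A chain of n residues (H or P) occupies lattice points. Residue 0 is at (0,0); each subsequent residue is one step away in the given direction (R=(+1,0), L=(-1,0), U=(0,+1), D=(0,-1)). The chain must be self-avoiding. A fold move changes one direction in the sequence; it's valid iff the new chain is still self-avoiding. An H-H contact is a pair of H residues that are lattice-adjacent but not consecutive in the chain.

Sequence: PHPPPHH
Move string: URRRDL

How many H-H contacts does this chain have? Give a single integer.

Positions: [(0, 0), (0, 1), (1, 1), (2, 1), (3, 1), (3, 0), (2, 0)]
No H-H contacts found.

Answer: 0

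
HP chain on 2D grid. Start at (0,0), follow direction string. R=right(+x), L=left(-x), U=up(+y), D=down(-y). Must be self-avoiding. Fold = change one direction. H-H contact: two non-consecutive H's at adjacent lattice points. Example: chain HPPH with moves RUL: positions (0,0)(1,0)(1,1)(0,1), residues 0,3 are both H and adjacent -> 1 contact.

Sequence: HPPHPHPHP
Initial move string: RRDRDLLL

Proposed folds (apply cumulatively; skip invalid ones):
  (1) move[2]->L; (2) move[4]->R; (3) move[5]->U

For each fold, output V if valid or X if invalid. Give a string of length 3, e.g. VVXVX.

Initial: RRDRDLLL -> [(0, 0), (1, 0), (2, 0), (2, -1), (3, -1), (3, -2), (2, -2), (1, -2), (0, -2)]
Fold 1: move[2]->L => RRLRDLLL INVALID (collision), skipped
Fold 2: move[4]->R => RRDRRLLL INVALID (collision), skipped
Fold 3: move[5]->U => RRDRDULL INVALID (collision), skipped

Answer: XXX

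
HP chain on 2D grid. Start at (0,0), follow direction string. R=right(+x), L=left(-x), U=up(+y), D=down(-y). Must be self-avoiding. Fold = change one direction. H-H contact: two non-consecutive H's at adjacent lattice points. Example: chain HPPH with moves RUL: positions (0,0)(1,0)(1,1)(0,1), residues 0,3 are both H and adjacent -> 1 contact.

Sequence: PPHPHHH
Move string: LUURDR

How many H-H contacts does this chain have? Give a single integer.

Answer: 1

Derivation:
Positions: [(0, 0), (-1, 0), (-1, 1), (-1, 2), (0, 2), (0, 1), (1, 1)]
H-H contact: residue 2 @(-1,1) - residue 5 @(0, 1)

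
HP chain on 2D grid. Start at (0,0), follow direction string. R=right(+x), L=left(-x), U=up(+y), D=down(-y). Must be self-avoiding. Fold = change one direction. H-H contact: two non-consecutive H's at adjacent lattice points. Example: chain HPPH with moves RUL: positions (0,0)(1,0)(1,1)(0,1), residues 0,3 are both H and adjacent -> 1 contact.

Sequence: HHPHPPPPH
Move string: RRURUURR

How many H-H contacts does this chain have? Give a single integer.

Positions: [(0, 0), (1, 0), (2, 0), (2, 1), (3, 1), (3, 2), (3, 3), (4, 3), (5, 3)]
No H-H contacts found.

Answer: 0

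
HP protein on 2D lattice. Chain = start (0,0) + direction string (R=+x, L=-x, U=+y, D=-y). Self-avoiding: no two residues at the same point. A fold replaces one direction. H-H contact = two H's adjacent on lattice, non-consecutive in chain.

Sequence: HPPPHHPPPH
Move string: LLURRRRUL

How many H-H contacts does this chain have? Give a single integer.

Positions: [(0, 0), (-1, 0), (-2, 0), (-2, 1), (-1, 1), (0, 1), (1, 1), (2, 1), (2, 2), (1, 2)]
H-H contact: residue 0 @(0,0) - residue 5 @(0, 1)

Answer: 1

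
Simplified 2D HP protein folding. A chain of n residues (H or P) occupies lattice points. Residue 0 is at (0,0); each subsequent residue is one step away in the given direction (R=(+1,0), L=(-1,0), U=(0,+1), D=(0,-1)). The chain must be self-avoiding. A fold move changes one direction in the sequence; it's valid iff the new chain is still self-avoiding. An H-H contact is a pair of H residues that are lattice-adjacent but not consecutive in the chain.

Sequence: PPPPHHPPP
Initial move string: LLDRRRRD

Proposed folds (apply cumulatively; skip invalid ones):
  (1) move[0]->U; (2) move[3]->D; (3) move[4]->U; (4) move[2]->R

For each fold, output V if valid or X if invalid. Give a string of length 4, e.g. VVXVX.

Initial: LLDRRRRD -> [(0, 0), (-1, 0), (-2, 0), (-2, -1), (-1, -1), (0, -1), (1, -1), (2, -1), (2, -2)]
Fold 1: move[0]->U => ULDRRRRD INVALID (collision), skipped
Fold 2: move[3]->D => LLDDRRRD VALID
Fold 3: move[4]->U => LLDDURRD INVALID (collision), skipped
Fold 4: move[2]->R => LLRDRRRD INVALID (collision), skipped

Answer: XVXX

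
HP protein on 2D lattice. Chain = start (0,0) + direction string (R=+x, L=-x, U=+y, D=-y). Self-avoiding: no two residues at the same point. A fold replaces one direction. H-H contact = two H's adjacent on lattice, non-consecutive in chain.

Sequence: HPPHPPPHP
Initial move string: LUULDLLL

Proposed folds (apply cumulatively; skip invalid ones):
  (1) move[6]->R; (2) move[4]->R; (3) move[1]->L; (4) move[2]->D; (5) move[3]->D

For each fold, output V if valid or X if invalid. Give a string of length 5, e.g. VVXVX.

Initial: LUULDLLL -> [(0, 0), (-1, 0), (-1, 1), (-1, 2), (-2, 2), (-2, 1), (-3, 1), (-4, 1), (-5, 1)]
Fold 1: move[6]->R => LUULDLRL INVALID (collision), skipped
Fold 2: move[4]->R => LUULRLLL INVALID (collision), skipped
Fold 3: move[1]->L => LLULDLLL VALID
Fold 4: move[2]->D => LLDLDLLL VALID
Fold 5: move[3]->D => LLDDDLLL VALID

Answer: XXVVV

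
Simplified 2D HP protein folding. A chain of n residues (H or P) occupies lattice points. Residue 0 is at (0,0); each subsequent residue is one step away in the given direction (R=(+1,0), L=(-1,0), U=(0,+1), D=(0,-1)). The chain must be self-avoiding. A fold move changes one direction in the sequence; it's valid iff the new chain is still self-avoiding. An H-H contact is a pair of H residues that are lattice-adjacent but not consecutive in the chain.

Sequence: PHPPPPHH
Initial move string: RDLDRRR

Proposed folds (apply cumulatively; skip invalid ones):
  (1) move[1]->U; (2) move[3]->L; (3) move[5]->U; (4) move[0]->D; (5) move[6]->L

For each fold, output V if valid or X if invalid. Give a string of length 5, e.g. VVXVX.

Answer: XXXVX

Derivation:
Initial: RDLDRRR -> [(0, 0), (1, 0), (1, -1), (0, -1), (0, -2), (1, -2), (2, -2), (3, -2)]
Fold 1: move[1]->U => RULDRRR INVALID (collision), skipped
Fold 2: move[3]->L => RDLLRRR INVALID (collision), skipped
Fold 3: move[5]->U => RDLDRUR INVALID (collision), skipped
Fold 4: move[0]->D => DDLDRRR VALID
Fold 5: move[6]->L => DDLDRRL INVALID (collision), skipped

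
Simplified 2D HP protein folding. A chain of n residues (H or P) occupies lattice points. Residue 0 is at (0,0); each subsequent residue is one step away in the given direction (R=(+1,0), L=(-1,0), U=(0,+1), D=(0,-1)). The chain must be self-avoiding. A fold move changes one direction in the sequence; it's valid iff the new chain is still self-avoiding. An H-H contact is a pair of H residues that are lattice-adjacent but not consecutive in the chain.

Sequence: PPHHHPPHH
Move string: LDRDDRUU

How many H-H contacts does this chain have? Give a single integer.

Answer: 2

Derivation:
Positions: [(0, 0), (-1, 0), (-1, -1), (0, -1), (0, -2), (0, -3), (1, -3), (1, -2), (1, -1)]
H-H contact: residue 3 @(0,-1) - residue 8 @(1, -1)
H-H contact: residue 4 @(0,-2) - residue 7 @(1, -2)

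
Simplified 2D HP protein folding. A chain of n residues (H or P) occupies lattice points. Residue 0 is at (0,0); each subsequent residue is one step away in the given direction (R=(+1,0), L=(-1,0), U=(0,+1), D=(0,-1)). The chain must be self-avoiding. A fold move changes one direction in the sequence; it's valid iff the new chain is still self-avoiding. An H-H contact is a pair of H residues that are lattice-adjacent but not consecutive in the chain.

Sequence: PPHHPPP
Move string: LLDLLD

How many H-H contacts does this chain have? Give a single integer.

Positions: [(0, 0), (-1, 0), (-2, 0), (-2, -1), (-3, -1), (-4, -1), (-4, -2)]
No H-H contacts found.

Answer: 0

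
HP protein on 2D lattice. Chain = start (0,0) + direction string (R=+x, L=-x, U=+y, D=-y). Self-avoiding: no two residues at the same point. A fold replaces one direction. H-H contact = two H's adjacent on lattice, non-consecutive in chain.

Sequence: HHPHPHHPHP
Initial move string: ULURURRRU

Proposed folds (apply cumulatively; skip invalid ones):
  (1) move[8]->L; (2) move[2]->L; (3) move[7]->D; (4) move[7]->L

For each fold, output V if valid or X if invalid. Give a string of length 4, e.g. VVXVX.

Answer: XXXX

Derivation:
Initial: ULURURRRU -> [(0, 0), (0, 1), (-1, 1), (-1, 2), (0, 2), (0, 3), (1, 3), (2, 3), (3, 3), (3, 4)]
Fold 1: move[8]->L => ULURURRRL INVALID (collision), skipped
Fold 2: move[2]->L => ULLRURRRU INVALID (collision), skipped
Fold 3: move[7]->D => ULURURRDU INVALID (collision), skipped
Fold 4: move[7]->L => ULURURRLU INVALID (collision), skipped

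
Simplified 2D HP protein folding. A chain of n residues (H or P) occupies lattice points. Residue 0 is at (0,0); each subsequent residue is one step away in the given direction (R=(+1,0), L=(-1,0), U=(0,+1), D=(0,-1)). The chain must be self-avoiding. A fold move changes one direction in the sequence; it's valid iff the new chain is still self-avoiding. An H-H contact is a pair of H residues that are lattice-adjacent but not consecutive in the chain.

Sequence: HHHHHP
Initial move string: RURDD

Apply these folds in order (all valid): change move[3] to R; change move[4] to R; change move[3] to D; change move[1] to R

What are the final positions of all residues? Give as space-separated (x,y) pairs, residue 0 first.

Answer: (0,0) (1,0) (2,0) (3,0) (3,-1) (4,-1)

Derivation:
Initial moves: RURDD
Fold: move[3]->R => RURRD (positions: [(0, 0), (1, 0), (1, 1), (2, 1), (3, 1), (3, 0)])
Fold: move[4]->R => RURRR (positions: [(0, 0), (1, 0), (1, 1), (2, 1), (3, 1), (4, 1)])
Fold: move[3]->D => RURDR (positions: [(0, 0), (1, 0), (1, 1), (2, 1), (2, 0), (3, 0)])
Fold: move[1]->R => RRRDR (positions: [(0, 0), (1, 0), (2, 0), (3, 0), (3, -1), (4, -1)])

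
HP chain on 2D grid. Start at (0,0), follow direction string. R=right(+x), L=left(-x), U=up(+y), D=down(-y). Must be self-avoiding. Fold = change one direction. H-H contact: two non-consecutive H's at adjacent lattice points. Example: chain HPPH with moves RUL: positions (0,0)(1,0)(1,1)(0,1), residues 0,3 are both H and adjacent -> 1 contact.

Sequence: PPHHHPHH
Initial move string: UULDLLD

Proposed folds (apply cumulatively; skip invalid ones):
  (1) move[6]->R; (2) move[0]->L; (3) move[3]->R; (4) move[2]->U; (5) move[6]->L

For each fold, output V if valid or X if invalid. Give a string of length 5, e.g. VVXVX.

Initial: UULDLLD -> [(0, 0), (0, 1), (0, 2), (-1, 2), (-1, 1), (-2, 1), (-3, 1), (-3, 0)]
Fold 1: move[6]->R => UULDLLR INVALID (collision), skipped
Fold 2: move[0]->L => LULDLLD VALID
Fold 3: move[3]->R => LULRLLD INVALID (collision), skipped
Fold 4: move[2]->U => LUUDLLD INVALID (collision), skipped
Fold 5: move[6]->L => LULDLLL VALID

Answer: XVXXV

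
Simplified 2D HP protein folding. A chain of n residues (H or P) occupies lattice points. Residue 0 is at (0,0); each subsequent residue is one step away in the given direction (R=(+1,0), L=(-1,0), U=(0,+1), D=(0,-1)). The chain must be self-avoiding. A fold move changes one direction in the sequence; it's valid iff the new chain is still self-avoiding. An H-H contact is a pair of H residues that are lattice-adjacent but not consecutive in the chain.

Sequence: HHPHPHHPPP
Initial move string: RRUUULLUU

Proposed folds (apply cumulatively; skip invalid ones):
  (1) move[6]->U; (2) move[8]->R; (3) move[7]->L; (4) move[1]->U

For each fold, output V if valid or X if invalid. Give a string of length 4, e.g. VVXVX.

Initial: RRUUULLUU -> [(0, 0), (1, 0), (2, 0), (2, 1), (2, 2), (2, 3), (1, 3), (0, 3), (0, 4), (0, 5)]
Fold 1: move[6]->U => RRUUULUUU VALID
Fold 2: move[8]->R => RRUUULUUR VALID
Fold 3: move[7]->L => RRUUULULR INVALID (collision), skipped
Fold 4: move[1]->U => RUUUULUUR VALID

Answer: VVXV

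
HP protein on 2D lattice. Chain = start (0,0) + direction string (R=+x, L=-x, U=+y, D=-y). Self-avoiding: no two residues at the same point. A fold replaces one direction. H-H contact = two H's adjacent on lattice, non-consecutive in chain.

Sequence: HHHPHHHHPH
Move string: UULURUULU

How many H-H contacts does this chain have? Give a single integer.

Answer: 1

Derivation:
Positions: [(0, 0), (0, 1), (0, 2), (-1, 2), (-1, 3), (0, 3), (0, 4), (0, 5), (-1, 5), (-1, 6)]
H-H contact: residue 2 @(0,2) - residue 5 @(0, 3)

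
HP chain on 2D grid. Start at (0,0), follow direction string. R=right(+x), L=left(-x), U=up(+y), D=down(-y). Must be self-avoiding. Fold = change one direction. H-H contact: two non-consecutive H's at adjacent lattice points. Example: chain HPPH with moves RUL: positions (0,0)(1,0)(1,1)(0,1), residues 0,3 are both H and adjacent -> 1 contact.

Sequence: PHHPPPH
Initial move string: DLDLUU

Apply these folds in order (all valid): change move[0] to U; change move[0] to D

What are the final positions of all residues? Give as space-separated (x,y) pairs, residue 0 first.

Initial moves: DLDLUU
Fold: move[0]->U => ULDLUU (positions: [(0, 0), (0, 1), (-1, 1), (-1, 0), (-2, 0), (-2, 1), (-2, 2)])
Fold: move[0]->D => DLDLUU (positions: [(0, 0), (0, -1), (-1, -1), (-1, -2), (-2, -2), (-2, -1), (-2, 0)])

Answer: (0,0) (0,-1) (-1,-1) (-1,-2) (-2,-2) (-2,-1) (-2,0)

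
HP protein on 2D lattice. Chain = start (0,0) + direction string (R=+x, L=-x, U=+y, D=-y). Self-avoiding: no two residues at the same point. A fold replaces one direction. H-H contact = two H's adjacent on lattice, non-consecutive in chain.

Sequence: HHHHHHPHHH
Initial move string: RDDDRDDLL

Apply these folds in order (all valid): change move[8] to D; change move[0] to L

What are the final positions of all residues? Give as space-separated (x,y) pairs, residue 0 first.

Initial moves: RDDDRDDLL
Fold: move[8]->D => RDDDRDDLD (positions: [(0, 0), (1, 0), (1, -1), (1, -2), (1, -3), (2, -3), (2, -4), (2, -5), (1, -5), (1, -6)])
Fold: move[0]->L => LDDDRDDLD (positions: [(0, 0), (-1, 0), (-1, -1), (-1, -2), (-1, -3), (0, -3), (0, -4), (0, -5), (-1, -5), (-1, -6)])

Answer: (0,0) (-1,0) (-1,-1) (-1,-2) (-1,-3) (0,-3) (0,-4) (0,-5) (-1,-5) (-1,-6)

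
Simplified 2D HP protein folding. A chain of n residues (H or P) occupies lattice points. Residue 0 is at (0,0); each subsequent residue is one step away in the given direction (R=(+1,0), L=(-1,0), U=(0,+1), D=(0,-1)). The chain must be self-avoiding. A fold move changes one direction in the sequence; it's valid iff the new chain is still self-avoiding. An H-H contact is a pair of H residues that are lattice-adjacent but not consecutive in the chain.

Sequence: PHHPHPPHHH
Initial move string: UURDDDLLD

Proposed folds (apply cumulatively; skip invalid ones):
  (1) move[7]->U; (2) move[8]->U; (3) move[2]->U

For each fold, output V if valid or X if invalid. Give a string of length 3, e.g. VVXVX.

Initial: UURDDDLLD -> [(0, 0), (0, 1), (0, 2), (1, 2), (1, 1), (1, 0), (1, -1), (0, -1), (-1, -1), (-1, -2)]
Fold 1: move[7]->U => UURDDDLUD INVALID (collision), skipped
Fold 2: move[8]->U => UURDDDLLU VALID
Fold 3: move[2]->U => UUUDDDLLU INVALID (collision), skipped

Answer: XVX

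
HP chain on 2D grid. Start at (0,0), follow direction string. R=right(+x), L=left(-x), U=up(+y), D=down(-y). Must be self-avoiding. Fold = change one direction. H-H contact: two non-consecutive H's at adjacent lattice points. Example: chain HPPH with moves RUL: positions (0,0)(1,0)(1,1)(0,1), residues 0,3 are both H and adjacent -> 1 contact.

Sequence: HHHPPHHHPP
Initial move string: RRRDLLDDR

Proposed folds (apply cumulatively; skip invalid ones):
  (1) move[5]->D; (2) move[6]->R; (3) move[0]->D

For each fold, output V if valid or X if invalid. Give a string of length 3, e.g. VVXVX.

Initial: RRRDLLDDR -> [(0, 0), (1, 0), (2, 0), (3, 0), (3, -1), (2, -1), (1, -1), (1, -2), (1, -3), (2, -3)]
Fold 1: move[5]->D => RRRDLDDDR VALID
Fold 2: move[6]->R => RRRDLDRDR VALID
Fold 3: move[0]->D => DRRDLDRDR VALID

Answer: VVV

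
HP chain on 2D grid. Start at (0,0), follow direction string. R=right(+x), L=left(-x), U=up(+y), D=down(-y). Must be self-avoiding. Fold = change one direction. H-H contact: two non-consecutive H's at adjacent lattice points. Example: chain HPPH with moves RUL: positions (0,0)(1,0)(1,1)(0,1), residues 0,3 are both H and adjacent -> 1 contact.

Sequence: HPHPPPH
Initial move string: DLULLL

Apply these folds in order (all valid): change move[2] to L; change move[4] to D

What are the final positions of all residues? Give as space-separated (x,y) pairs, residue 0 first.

Answer: (0,0) (0,-1) (-1,-1) (-2,-1) (-3,-1) (-3,-2) (-4,-2)

Derivation:
Initial moves: DLULLL
Fold: move[2]->L => DLLLLL (positions: [(0, 0), (0, -1), (-1, -1), (-2, -1), (-3, -1), (-4, -1), (-5, -1)])
Fold: move[4]->D => DLLLDL (positions: [(0, 0), (0, -1), (-1, -1), (-2, -1), (-3, -1), (-3, -2), (-4, -2)])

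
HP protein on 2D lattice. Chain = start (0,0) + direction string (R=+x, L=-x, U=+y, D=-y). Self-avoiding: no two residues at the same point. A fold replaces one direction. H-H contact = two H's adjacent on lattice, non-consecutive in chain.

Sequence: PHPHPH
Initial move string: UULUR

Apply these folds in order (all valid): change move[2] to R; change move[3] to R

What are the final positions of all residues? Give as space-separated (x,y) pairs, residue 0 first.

Answer: (0,0) (0,1) (0,2) (1,2) (2,2) (3,2)

Derivation:
Initial moves: UULUR
Fold: move[2]->R => UURUR (positions: [(0, 0), (0, 1), (0, 2), (1, 2), (1, 3), (2, 3)])
Fold: move[3]->R => UURRR (positions: [(0, 0), (0, 1), (0, 2), (1, 2), (2, 2), (3, 2)])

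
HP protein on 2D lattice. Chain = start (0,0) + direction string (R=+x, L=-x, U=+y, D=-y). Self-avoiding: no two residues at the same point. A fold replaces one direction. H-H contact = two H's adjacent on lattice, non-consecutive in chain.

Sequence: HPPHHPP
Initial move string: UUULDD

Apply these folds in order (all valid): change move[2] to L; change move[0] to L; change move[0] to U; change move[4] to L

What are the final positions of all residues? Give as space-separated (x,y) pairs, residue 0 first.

Initial moves: UUULDD
Fold: move[2]->L => UULLDD (positions: [(0, 0), (0, 1), (0, 2), (-1, 2), (-2, 2), (-2, 1), (-2, 0)])
Fold: move[0]->L => LULLDD (positions: [(0, 0), (-1, 0), (-1, 1), (-2, 1), (-3, 1), (-3, 0), (-3, -1)])
Fold: move[0]->U => UULLDD (positions: [(0, 0), (0, 1), (0, 2), (-1, 2), (-2, 2), (-2, 1), (-2, 0)])
Fold: move[4]->L => UULLLD (positions: [(0, 0), (0, 1), (0, 2), (-1, 2), (-2, 2), (-3, 2), (-3, 1)])

Answer: (0,0) (0,1) (0,2) (-1,2) (-2,2) (-3,2) (-3,1)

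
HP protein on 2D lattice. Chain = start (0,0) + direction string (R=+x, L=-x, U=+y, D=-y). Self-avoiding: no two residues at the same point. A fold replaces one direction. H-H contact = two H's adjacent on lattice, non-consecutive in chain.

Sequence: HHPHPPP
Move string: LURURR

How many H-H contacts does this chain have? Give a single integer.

Answer: 1

Derivation:
Positions: [(0, 0), (-1, 0), (-1, 1), (0, 1), (0, 2), (1, 2), (2, 2)]
H-H contact: residue 0 @(0,0) - residue 3 @(0, 1)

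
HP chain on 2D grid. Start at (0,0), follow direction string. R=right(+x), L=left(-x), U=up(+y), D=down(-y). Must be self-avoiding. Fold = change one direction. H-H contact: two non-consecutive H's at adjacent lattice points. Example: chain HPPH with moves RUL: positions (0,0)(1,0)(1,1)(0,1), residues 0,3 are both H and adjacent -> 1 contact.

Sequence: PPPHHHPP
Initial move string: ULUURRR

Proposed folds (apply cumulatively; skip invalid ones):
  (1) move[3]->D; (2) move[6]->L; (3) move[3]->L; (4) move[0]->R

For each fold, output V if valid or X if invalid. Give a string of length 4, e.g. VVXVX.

Answer: XXXX

Derivation:
Initial: ULUURRR -> [(0, 0), (0, 1), (-1, 1), (-1, 2), (-1, 3), (0, 3), (1, 3), (2, 3)]
Fold 1: move[3]->D => ULUDRRR INVALID (collision), skipped
Fold 2: move[6]->L => ULUURRL INVALID (collision), skipped
Fold 3: move[3]->L => ULULRRR INVALID (collision), skipped
Fold 4: move[0]->R => RLUURRR INVALID (collision), skipped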